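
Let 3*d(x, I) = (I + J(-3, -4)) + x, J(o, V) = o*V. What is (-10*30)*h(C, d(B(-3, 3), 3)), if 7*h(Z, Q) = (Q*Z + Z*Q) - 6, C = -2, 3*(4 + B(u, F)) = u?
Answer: 5800/7 ≈ 828.57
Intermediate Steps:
B(u, F) = -4 + u/3
J(o, V) = V*o
d(x, I) = 4 + I/3 + x/3 (d(x, I) = ((I - 4*(-3)) + x)/3 = ((I + 12) + x)/3 = ((12 + I) + x)/3 = (12 + I + x)/3 = 4 + I/3 + x/3)
h(Z, Q) = -6/7 + 2*Q*Z/7 (h(Z, Q) = ((Q*Z + Z*Q) - 6)/7 = ((Q*Z + Q*Z) - 6)/7 = (2*Q*Z - 6)/7 = (-6 + 2*Q*Z)/7 = -6/7 + 2*Q*Z/7)
(-10*30)*h(C, d(B(-3, 3), 3)) = (-10*30)*(-6/7 + (2/7)*(4 + (⅓)*3 + (-4 + (⅓)*(-3))/3)*(-2)) = -300*(-6/7 + (2/7)*(4 + 1 + (-4 - 1)/3)*(-2)) = -300*(-6/7 + (2/7)*(4 + 1 + (⅓)*(-5))*(-2)) = -300*(-6/7 + (2/7)*(4 + 1 - 5/3)*(-2)) = -300*(-6/7 + (2/7)*(10/3)*(-2)) = -300*(-6/7 - 40/21) = -300*(-58/21) = 5800/7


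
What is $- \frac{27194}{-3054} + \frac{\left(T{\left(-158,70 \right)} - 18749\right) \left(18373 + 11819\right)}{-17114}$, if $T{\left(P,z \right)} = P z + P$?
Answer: $\frac{690903406993}{13066539} \approx 52876.0$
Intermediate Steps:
$T{\left(P,z \right)} = P + P z$
$- \frac{27194}{-3054} + \frac{\left(T{\left(-158,70 \right)} - 18749\right) \left(18373 + 11819\right)}{-17114} = - \frac{27194}{-3054} + \frac{\left(- 158 \left(1 + 70\right) - 18749\right) \left(18373 + 11819\right)}{-17114} = \left(-27194\right) \left(- \frac{1}{3054}\right) + \left(\left(-158\right) 71 - 18749\right) 30192 \left(- \frac{1}{17114}\right) = \frac{13597}{1527} + \left(-11218 - 18749\right) 30192 \left(- \frac{1}{17114}\right) = \frac{13597}{1527} + \left(-29967\right) 30192 \left(- \frac{1}{17114}\right) = \frac{13597}{1527} - - \frac{452381832}{8557} = \frac{13597}{1527} + \frac{452381832}{8557} = \frac{690903406993}{13066539}$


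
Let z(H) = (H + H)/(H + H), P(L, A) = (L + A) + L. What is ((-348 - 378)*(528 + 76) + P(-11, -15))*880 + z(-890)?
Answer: -385916079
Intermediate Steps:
P(L, A) = A + 2*L (P(L, A) = (A + L) + L = A + 2*L)
z(H) = 1 (z(H) = (2*H)/((2*H)) = (2*H)*(1/(2*H)) = 1)
((-348 - 378)*(528 + 76) + P(-11, -15))*880 + z(-890) = ((-348 - 378)*(528 + 76) + (-15 + 2*(-11)))*880 + 1 = (-726*604 + (-15 - 22))*880 + 1 = (-438504 - 37)*880 + 1 = -438541*880 + 1 = -385916080 + 1 = -385916079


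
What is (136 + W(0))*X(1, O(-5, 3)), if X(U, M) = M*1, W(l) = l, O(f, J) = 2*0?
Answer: 0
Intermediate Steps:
O(f, J) = 0
X(U, M) = M
(136 + W(0))*X(1, O(-5, 3)) = (136 + 0)*0 = 136*0 = 0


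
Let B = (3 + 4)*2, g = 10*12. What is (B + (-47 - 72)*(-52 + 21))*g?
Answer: 444360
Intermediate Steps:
g = 120
B = 14 (B = 7*2 = 14)
(B + (-47 - 72)*(-52 + 21))*g = (14 + (-47 - 72)*(-52 + 21))*120 = (14 - 119*(-31))*120 = (14 + 3689)*120 = 3703*120 = 444360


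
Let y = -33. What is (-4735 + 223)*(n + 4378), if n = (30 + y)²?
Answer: -19794144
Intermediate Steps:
n = 9 (n = (30 - 33)² = (-3)² = 9)
(-4735 + 223)*(n + 4378) = (-4735 + 223)*(9 + 4378) = -4512*4387 = -19794144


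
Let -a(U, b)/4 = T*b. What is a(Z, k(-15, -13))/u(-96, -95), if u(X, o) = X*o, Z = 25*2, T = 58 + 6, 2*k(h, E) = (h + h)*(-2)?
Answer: -16/19 ≈ -0.84210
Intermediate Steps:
k(h, E) = -2*h (k(h, E) = ((h + h)*(-2))/2 = ((2*h)*(-2))/2 = (-4*h)/2 = -2*h)
T = 64
Z = 50
a(U, b) = -256*b
a(Z, k(-15, -13))/u(-96, -95) = (-(-512)*(-15))/((-96*(-95))) = -256*30/9120 = -7680*1/9120 = -16/19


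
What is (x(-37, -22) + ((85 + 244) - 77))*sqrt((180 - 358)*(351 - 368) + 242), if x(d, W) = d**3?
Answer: -100802*sqrt(817) ≈ -2.8812e+6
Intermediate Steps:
(x(-37, -22) + ((85 + 244) - 77))*sqrt((180 - 358)*(351 - 368) + 242) = ((-37)**3 + ((85 + 244) - 77))*sqrt((180 - 358)*(351 - 368) + 242) = (-50653 + (329 - 77))*sqrt(-178*(-17) + 242) = (-50653 + 252)*sqrt(3026 + 242) = -100802*sqrt(817)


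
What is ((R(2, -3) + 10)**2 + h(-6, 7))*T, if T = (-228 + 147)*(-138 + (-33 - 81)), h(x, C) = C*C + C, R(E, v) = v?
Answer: 2143260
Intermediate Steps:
h(x, C) = C + C**2 (h(x, C) = C**2 + C = C + C**2)
T = 20412 (T = -81*(-138 - 114) = -81*(-252) = 20412)
((R(2, -3) + 10)**2 + h(-6, 7))*T = ((-3 + 10)**2 + 7*(1 + 7))*20412 = (7**2 + 7*8)*20412 = (49 + 56)*20412 = 105*20412 = 2143260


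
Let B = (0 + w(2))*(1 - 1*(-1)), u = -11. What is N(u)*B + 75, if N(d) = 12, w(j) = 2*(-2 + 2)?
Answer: 75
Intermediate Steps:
w(j) = 0 (w(j) = 2*0 = 0)
B = 0 (B = (0 + 0)*(1 - 1*(-1)) = 0*(1 + 1) = 0*2 = 0)
N(u)*B + 75 = 12*0 + 75 = 0 + 75 = 75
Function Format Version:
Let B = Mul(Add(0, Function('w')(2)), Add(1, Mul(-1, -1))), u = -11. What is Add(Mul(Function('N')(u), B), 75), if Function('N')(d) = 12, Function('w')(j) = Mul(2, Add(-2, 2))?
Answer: 75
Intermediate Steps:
Function('w')(j) = 0 (Function('w')(j) = Mul(2, 0) = 0)
B = 0 (B = Mul(Add(0, 0), Add(1, Mul(-1, -1))) = Mul(0, Add(1, 1)) = Mul(0, 2) = 0)
Add(Mul(Function('N')(u), B), 75) = Add(Mul(12, 0), 75) = Add(0, 75) = 75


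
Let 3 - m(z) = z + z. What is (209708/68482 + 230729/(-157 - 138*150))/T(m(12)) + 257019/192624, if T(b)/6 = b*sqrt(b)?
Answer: 85673/64208 - 634827979*I*sqrt(21)/209964373878 ≈ 1.3343 - 0.013855*I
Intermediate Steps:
m(z) = 3 - 2*z (m(z) = 3 - (z + z) = 3 - 2*z)
T(b) = 6*b**(3/2) (T(b) = 6*(b*sqrt(b)) = 6*b**(3/2))
(209708/68482 + 230729/(-157 - 138*150))/T(m(12)) + 257019/192624 = (209708/68482 + 230729/(-157 - 138*150))/((6*(3 - 2*12)**(3/2))) + 257019/192624 = (209708*(1/68482) + 230729/(-157 - 20700))/((6*(3 - 24)**(3/2))) + 257019*(1/192624) = (104854/34241 + 230729/(-20857))/((6*(-21)**(3/2))) + 85673/64208 = (104854/34241 + 230729*(-1/20857))/((6*(-21*I*sqrt(21)))) + 85673/64208 = (104854/34241 - 230729/20857)/((-126*I*sqrt(21))) + 85673/64208 = -634827979*I*sqrt(21)/209964373878 + 85673/64208 = 85673/64208 - 634827979*I*sqrt(21)/209964373878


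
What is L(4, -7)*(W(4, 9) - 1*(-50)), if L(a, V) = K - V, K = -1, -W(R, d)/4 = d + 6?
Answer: -60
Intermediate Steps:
W(R, d) = -24 - 4*d (W(R, d) = -4*(d + 6) = -4*(6 + d) = -24 - 4*d)
L(a, V) = -1 - V
L(4, -7)*(W(4, 9) - 1*(-50)) = (-1 - 1*(-7))*((-24 - 4*9) - 1*(-50)) = (-1 + 7)*((-24 - 36) + 50) = 6*(-60 + 50) = 6*(-10) = -60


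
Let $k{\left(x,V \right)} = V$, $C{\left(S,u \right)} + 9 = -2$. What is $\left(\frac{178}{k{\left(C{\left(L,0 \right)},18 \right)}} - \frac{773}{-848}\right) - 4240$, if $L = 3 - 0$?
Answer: $- \frac{32277251}{7632} \approx -4229.2$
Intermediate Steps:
$L = 3$ ($L = 3 + 0 = 3$)
$C{\left(S,u \right)} = -11$ ($C{\left(S,u \right)} = -9 - 2 = -11$)
$\left(\frac{178}{k{\left(C{\left(L,0 \right)},18 \right)}} - \frac{773}{-848}\right) - 4240 = \left(\frac{178}{18} - \frac{773}{-848}\right) - 4240 = \left(178 \cdot \frac{1}{18} - - \frac{773}{848}\right) - 4240 = \left(\frac{89}{9} + \frac{773}{848}\right) - 4240 = \frac{82429}{7632} - 4240 = - \frac{32277251}{7632}$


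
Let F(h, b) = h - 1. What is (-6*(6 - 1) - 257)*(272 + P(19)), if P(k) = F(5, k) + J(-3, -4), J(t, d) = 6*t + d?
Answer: -72898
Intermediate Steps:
F(h, b) = -1 + h
J(t, d) = d + 6*t
P(k) = -18 (P(k) = (-1 + 5) + (-4 + 6*(-3)) = 4 + (-4 - 18) = 4 - 22 = -18)
(-6*(6 - 1) - 257)*(272 + P(19)) = (-6*(6 - 1) - 257)*(272 - 18) = (-6*5 - 257)*254 = (-30 - 257)*254 = -287*254 = -72898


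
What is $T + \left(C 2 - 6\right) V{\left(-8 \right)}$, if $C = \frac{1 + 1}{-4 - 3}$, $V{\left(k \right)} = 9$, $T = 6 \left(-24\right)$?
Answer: $- \frac{1422}{7} \approx -203.14$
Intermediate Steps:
$T = -144$
$C = - \frac{2}{7}$ ($C = \frac{2}{-7} = 2 \left(- \frac{1}{7}\right) = - \frac{2}{7} \approx -0.28571$)
$T + \left(C 2 - 6\right) V{\left(-8 \right)} = -144 + \left(\left(- \frac{2}{7}\right) 2 - 6\right) 9 = -144 + \left(- \frac{4}{7} - 6\right) 9 = -144 - \frac{414}{7} = - \frac{1422}{7}$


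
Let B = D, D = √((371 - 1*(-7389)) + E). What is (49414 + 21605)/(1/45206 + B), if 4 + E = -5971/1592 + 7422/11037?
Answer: -1566975617148396/7733020689645300307 + 24188863503714*√66489201401503894/7733020689645300307 ≈ 806.57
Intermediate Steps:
E = -41456573/5856968 (E = -4 + (-5971/1592 + 7422/11037) = -4 + (-5971*1/1592 + 7422*(1/11037)) = -4 + (-5971/1592 + 2474/3679) = -4 - 18028701/5856968 = -41456573/5856968 ≈ -7.0782)
D = √66489201401503894/2928484 (D = √((371 - 1*(-7389)) - 41456573/5856968) = √((371 + 7389) - 41456573/5856968) = √(7760 - 41456573/5856968) = √(45408615107/5856968) = √66489201401503894/2928484 ≈ 88.051)
B = √66489201401503894/2928484 ≈ 88.051
(49414 + 21605)/(1/45206 + B) = (49414 + 21605)/(1/45206 + √66489201401503894/2928484) = 71019/(1/45206 + √66489201401503894/2928484)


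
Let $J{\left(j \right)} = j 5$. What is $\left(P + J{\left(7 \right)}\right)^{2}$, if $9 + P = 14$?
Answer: $1600$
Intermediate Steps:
$J{\left(j \right)} = 5 j$
$P = 5$ ($P = -9 + 14 = 5$)
$\left(P + J{\left(7 \right)}\right)^{2} = \left(5 + 5 \cdot 7\right)^{2} = \left(5 + 35\right)^{2} = 40^{2} = 1600$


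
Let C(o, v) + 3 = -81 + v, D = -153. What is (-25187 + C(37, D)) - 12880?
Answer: -38304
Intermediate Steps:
C(o, v) = -84 + v (C(o, v) = -3 + (-81 + v) = -84 + v)
(-25187 + C(37, D)) - 12880 = (-25187 + (-84 - 153)) - 12880 = (-25187 - 237) - 12880 = -25424 - 12880 = -38304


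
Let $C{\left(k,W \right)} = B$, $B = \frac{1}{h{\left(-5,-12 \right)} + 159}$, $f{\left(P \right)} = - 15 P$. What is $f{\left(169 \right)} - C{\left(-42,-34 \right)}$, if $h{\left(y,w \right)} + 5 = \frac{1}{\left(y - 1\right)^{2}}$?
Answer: $- \frac{14056611}{5545} \approx -2535.0$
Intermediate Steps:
$h{\left(y,w \right)} = -5 + \frac{1}{\left(-1 + y\right)^{2}}$ ($h{\left(y,w \right)} = -5 + \frac{1}{\left(y - 1\right)^{2}} = -5 + \frac{1}{\left(-1 + y\right)^{2}}$)
$B = \frac{36}{5545}$ ($B = \frac{1}{\left(-5 + \frac{1}{\left(-1 - 5\right)^{2}}\right) + 159} = \frac{1}{\left(-5 + \frac{1}{36}\right) + 159} = \frac{1}{- \frac{179}{36} + 159} = \frac{1}{\frac{5545}{36}} = \frac{36}{5545} \approx 0.0064923$)
$C{\left(k,W \right)} = \frac{36}{5545}$
$f{\left(169 \right)} - C{\left(-42,-34 \right)} = \left(-15\right) 169 - \frac{36}{5545} = -2535 - \frac{36}{5545} = - \frac{14056611}{5545}$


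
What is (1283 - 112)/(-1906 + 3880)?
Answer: 1171/1974 ≈ 0.59321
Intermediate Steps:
(1283 - 112)/(-1906 + 3880) = 1171/1974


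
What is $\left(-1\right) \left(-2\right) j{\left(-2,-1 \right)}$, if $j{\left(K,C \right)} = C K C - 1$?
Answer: $-6$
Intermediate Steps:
$j{\left(K,C \right)} = -1 + K C^{2}$ ($j{\left(K,C \right)} = K C^{2} - 1 = -1 + K C^{2}$)
$\left(-1\right) \left(-2\right) j{\left(-2,-1 \right)} = \left(-1\right) \left(-2\right) \left(-1 - 2 \left(-1\right)^{2}\right) = 2 \left(-1 - 2\right) = 2 \left(-3\right) = -6$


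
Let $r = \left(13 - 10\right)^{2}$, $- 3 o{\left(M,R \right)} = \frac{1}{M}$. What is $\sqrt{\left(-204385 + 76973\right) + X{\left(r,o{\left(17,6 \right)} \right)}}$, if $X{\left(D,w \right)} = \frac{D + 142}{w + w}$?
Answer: $\frac{5 i \sqrt{21002}}{2} \approx 362.3 i$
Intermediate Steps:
$o{\left(M,R \right)} = - \frac{1}{3 M}$
$r = 9$ ($r = 3^{2} = 9$)
$X{\left(D,w \right)} = \frac{142 + D}{2 w}$
$\sqrt{\left(-204385 + 76973\right) + X{\left(r,o{\left(17,6 \right)} \right)}} = \sqrt{\left(-204385 + 76973\right) + \frac{142 + 9}{2 \left(- \frac{1}{3 \cdot 17}\right)}} = \sqrt{-127412 + \frac{1}{2} \frac{1}{\left(- \frac{1}{3}\right) \frac{1}{17}} \cdot 151} = \sqrt{-127412 + \frac{1}{2} \frac{1}{- \frac{1}{51}} \cdot 151} = \sqrt{-127412 + \frac{1}{2} \left(-51\right) 151} = \sqrt{-127412 - \frac{7701}{2}} = \sqrt{- \frac{262525}{2}} = \frac{5 i \sqrt{21002}}{2}$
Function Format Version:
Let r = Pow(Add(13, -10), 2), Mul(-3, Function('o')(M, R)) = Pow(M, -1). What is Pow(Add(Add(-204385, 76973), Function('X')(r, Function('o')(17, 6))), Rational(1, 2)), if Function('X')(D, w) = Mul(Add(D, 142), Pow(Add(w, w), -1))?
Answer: Mul(Rational(5, 2), I, Pow(21002, Rational(1, 2))) ≈ Mul(362.30, I)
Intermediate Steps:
Function('o')(M, R) = Mul(Rational(-1, 3), Pow(M, -1))
r = 9 (r = Pow(3, 2) = 9)
Function('X')(D, w) = Mul(Rational(1, 2), Pow(w, -1), Add(142, D)) (Function('X')(D, w) = Mul(Add(142, D), Pow(Mul(2, w), -1)) = Mul(Add(142, D), Mul(Rational(1, 2), Pow(w, -1))) = Mul(Rational(1, 2), Pow(w, -1), Add(142, D)))
Pow(Add(Add(-204385, 76973), Function('X')(r, Function('o')(17, 6))), Rational(1, 2)) = Pow(Add(Add(-204385, 76973), Mul(Rational(1, 2), Pow(Mul(Rational(-1, 3), Pow(17, -1)), -1), Add(142, 9))), Rational(1, 2)) = Pow(Add(-127412, Mul(Rational(1, 2), Pow(Mul(Rational(-1, 3), Rational(1, 17)), -1), 151)), Rational(1, 2)) = Pow(Add(-127412, Mul(Rational(1, 2), Pow(Rational(-1, 51), -1), 151)), Rational(1, 2)) = Pow(Add(-127412, Mul(Rational(1, 2), -51, 151)), Rational(1, 2)) = Pow(Add(-127412, Rational(-7701, 2)), Rational(1, 2)) = Pow(Rational(-262525, 2), Rational(1, 2)) = Mul(Rational(5, 2), I, Pow(21002, Rational(1, 2)))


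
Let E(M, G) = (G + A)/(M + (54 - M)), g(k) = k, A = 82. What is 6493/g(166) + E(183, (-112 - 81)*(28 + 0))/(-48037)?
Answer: 2807285411/71767278 ≈ 39.117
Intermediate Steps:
E(M, G) = 41/27 + G/54 (E(M, G) = (G + 82)/(M + (54 - M)) = (82 + G)/54 = (82 + G)*(1/54) = 41/27 + G/54)
6493/g(166) + E(183, (-112 - 81)*(28 + 0))/(-48037) = 6493/166 + (41/27 + ((-112 - 81)*(28 + 0))/54)/(-48037) = 6493*(1/166) + (41/27 + (-193*28)/54)*(-1/48037) = 6493/166 + (41/27 + (1/54)*(-5404))*(-1/48037) = 6493/166 + (41/27 - 2702/27)*(-1/48037) = 6493/166 - 887/9*(-1/48037) = 6493/166 + 887/432333 = 2807285411/71767278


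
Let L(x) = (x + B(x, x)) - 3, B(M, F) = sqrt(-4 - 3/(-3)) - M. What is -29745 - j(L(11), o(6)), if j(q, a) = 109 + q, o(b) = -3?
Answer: -29851 - I*sqrt(3) ≈ -29851.0 - 1.732*I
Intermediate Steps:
B(M, F) = -M + I*sqrt(3) (B(M, F) = sqrt(-4 - 3*(-1/3)) - M = sqrt(-4 + 1) - M = sqrt(-3) - M = I*sqrt(3) - M = -M + I*sqrt(3))
L(x) = -3 + I*sqrt(3) (L(x) = (x + (-x + I*sqrt(3))) - 3 = I*sqrt(3) - 3 = -3 + I*sqrt(3))
-29745 - j(L(11), o(6)) = -29745 - (109 + (-3 + I*sqrt(3))) = -29745 - (106 + I*sqrt(3)) = -29745 + (-106 - I*sqrt(3)) = -29851 - I*sqrt(3)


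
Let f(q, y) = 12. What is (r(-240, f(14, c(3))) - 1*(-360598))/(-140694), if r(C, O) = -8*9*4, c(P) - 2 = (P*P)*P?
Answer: -180155/70347 ≈ -2.5609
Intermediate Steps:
c(P) = 2 + P**3 (c(P) = 2 + (P*P)*P = 2 + P**2*P = 2 + P**3)
r(C, O) = -288 (r(C, O) = -72*4 = -288)
(r(-240, f(14, c(3))) - 1*(-360598))/(-140694) = (-288 - 1*(-360598))/(-140694) = (-288 + 360598)*(-1/140694) = 360310*(-1/140694) = -180155/70347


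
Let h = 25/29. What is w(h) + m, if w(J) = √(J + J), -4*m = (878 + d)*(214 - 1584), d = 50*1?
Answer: 317840 + 5*√58/29 ≈ 3.1784e+5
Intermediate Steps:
d = 50
h = 25/29 (h = 25*(1/29) = 25/29 ≈ 0.86207)
m = 317840 (m = -(878 + 50)*(214 - 1584)/4 = -232*(-1370) = -¼*(-1271360) = 317840)
w(J) = √2*√J (w(J) = √(2*J) = √2*√J)
w(h) + m = √2*√(25/29) + 317840 = √2*(5*√29/29) + 317840 = 5*√58/29 + 317840 = 317840 + 5*√58/29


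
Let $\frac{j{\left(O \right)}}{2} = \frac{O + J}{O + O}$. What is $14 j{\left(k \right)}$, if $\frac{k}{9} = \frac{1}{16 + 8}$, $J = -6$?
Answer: $-210$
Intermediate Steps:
$k = \frac{3}{8}$ ($k = \frac{9}{16 + 8} = \frac{9}{24} = 9 \cdot \frac{1}{24} = \frac{3}{8} \approx 0.375$)
$j{\left(O \right)} = \frac{-6 + O}{O}$ ($j{\left(O \right)} = 2 \frac{O - 6}{O + O} = 2 \frac{-6 + O}{2 O} = \frac{-6 + O}{O}$)
$14 j{\left(k \right)} = 14 \frac{-6 + \frac{3}{8}}{\frac{3}{8}} = 14 \cdot \frac{8}{3} \left(- \frac{45}{8}\right) = 14 \left(-15\right) = -210$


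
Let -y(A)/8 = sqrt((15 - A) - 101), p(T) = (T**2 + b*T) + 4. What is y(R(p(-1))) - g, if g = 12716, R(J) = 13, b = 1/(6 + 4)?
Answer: -12716 - 24*I*sqrt(11) ≈ -12716.0 - 79.599*I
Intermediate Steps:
b = 1/10 ≈ 0.10000
p(T) = 4 + T**2 + T/10 (p(T) = (T**2 + T/10) + 4 = 4 + T**2 + T/10)
y(A) = -8*sqrt(-86 - A) (y(A) = -8*sqrt((15 - A) - 101) = -8*sqrt(-86 - A))
y(R(p(-1))) - g = -8*sqrt(-86 - 1*13) - 1*12716 = -8*sqrt(-86 - 13) - 12716 = -24*I*sqrt(11) - 12716 = -12716 - 24*I*sqrt(11)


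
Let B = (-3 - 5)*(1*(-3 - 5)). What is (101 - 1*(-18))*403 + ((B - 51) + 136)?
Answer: 48106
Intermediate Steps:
B = 64 (B = -8*(-8) = 64)
(101 - 1*(-18))*403 + ((B - 51) + 136) = (101 - 1*(-18))*403 + ((64 - 51) + 136) = (101 + 18)*403 + (13 + 136) = 119*403 + 149 = 47957 + 149 = 48106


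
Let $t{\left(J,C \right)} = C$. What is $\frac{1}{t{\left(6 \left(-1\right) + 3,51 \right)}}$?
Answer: $\frac{1}{51} \approx 0.019608$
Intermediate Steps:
$\frac{1}{t{\left(6 \left(-1\right) + 3,51 \right)}} = \frac{1}{51}$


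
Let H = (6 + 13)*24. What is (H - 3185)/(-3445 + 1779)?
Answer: 2729/1666 ≈ 1.6381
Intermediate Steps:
H = 456 (H = 19*24 = 456)
(H - 3185)/(-3445 + 1779) = (456 - 3185)/(-3445 + 1779) = -2729/(-1666) = -2729*(-1/1666) = 2729/1666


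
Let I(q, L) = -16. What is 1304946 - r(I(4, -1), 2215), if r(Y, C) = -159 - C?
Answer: 1307320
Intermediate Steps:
1304946 - r(I(4, -1), 2215) = 1304946 - (-159 - 1*2215) = 1304946 - (-159 - 2215) = 1304946 - 1*(-2374) = 1304946 + 2374 = 1307320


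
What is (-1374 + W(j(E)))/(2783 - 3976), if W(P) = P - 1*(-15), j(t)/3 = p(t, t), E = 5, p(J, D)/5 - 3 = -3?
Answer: 1359/1193 ≈ 1.1391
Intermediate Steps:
p(J, D) = 0 (p(J, D) = 15 + 5*(-3) = 15 - 15 = 0)
j(t) = 0 (j(t) = 3*0 = 0)
W(P) = 15 + P (W(P) = P + 15 = 15 + P)
(-1374 + W(j(E)))/(2783 - 3976) = (-1374 + (15 + 0))/(2783 - 3976) = (-1374 + 15)/(-1193) = -1359*(-1/1193) = 1359/1193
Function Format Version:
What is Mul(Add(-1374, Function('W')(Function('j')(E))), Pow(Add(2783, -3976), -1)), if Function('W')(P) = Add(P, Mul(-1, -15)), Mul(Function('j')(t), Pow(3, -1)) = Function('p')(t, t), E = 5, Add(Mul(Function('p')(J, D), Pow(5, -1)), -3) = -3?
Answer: Rational(1359, 1193) ≈ 1.1391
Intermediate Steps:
Function('p')(J, D) = 0 (Function('p')(J, D) = Add(15, Mul(5, -3)) = Add(15, -15) = 0)
Function('j')(t) = 0 (Function('j')(t) = Mul(3, 0) = 0)
Function('W')(P) = Add(15, P) (Function('W')(P) = Add(P, 15) = Add(15, P))
Mul(Add(-1374, Function('W')(Function('j')(E))), Pow(Add(2783, -3976), -1)) = Mul(Add(-1374, Add(15, 0)), Pow(Add(2783, -3976), -1)) = Mul(Add(-1374, 15), Pow(-1193, -1)) = Mul(-1359, Rational(-1, 1193)) = Rational(1359, 1193)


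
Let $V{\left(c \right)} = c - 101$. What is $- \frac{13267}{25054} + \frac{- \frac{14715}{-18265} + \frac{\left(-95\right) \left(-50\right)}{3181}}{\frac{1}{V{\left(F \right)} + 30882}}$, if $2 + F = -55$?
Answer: $\frac{20562753872036037}{291132315422} \approx 70630.0$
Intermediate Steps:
$F = -57$ ($F = -2 - 55 = -57$)
$V{\left(c \right)} = -101 + c$
$- \frac{13267}{25054} + \frac{- \frac{14715}{-18265} + \frac{\left(-95\right) \left(-50\right)}{3181}}{\frac{1}{V{\left(F \right)} + 30882}} = - \frac{13267}{25054} + \frac{- \frac{14715}{-18265} + \frac{\left(-95\right) \left(-50\right)}{3181}}{\frac{1}{\left(-101 - 57\right) + 30882}} = \left(-13267\right) \frac{1}{25054} + \frac{\left(-14715\right) \left(- \frac{1}{18265}\right) + 4750 \cdot \frac{1}{3181}}{\frac{1}{-158 + 30882}} = - \frac{13267}{25054} + \frac{\frac{2943}{3653} + \frac{4750}{3181}}{\frac{1}{30724}} = - \frac{13267}{25054} + \frac{26713433 \frac{1}{\frac{1}{30724}}}{11620193} = - \frac{13267}{25054} + \frac{26713433}{11620193} \cdot 30724 = - \frac{13267}{25054} + \frac{820743515492}{11620193} = \frac{20562753872036037}{291132315422}$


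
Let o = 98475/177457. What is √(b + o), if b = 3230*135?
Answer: 5*√53844377181/1757 ≈ 660.34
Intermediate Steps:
o = 975/1757 (o = 98475*(1/177457) = 975/1757 ≈ 0.55492)
b = 436050
√(b + o) = √(436050 + 975/1757) = √(766140825/1757) = 5*√53844377181/1757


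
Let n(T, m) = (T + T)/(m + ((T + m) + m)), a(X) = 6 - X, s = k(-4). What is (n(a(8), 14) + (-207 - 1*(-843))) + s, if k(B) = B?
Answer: 6319/10 ≈ 631.90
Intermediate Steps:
s = -4
n(T, m) = 2*T/(T + 3*m) (n(T, m) = (2*T)/(m + (T + 2*m)) = (2*T)/(T + 3*m) = 2*T/(T + 3*m))
(n(a(8), 14) + (-207 - 1*(-843))) + s = (2*(6 - 1*8)/((6 - 1*8) + 3*14) + (-207 - 1*(-843))) - 4 = (2*(6 - 8)/((6 - 8) + 42) + (-207 + 843)) - 4 = (2*(-2)/(-2 + 42) + 636) - 4 = (2*(-2)/40 + 636) - 4 = (2*(-2)*(1/40) + 636) - 4 = (-⅒ + 636) - 4 = 6359/10 - 4 = 6319/10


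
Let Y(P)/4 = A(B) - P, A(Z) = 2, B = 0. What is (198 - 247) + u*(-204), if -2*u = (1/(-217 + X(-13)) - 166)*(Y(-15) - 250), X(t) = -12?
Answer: 705699239/229 ≈ 3.0817e+6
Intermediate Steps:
Y(P) = 8 - 4*P (Y(P) = 4*(2 - P) = 8 - 4*P)
u = -3459365/229 (u = -(1/(-217 - 12) - 166)*((8 - 4*(-15)) - 250)/2 = -(1/(-229) - 166)*((8 + 60) - 250)/2 = -(-1/229 - 166)*(68 - 250)/2 = -(-38015)*(-182)/458 = -½*6918730/229 = -3459365/229 ≈ -15106.)
(198 - 247) + u*(-204) = (198 - 247) - 3459365/229*(-204) = -49 + 705710460/229 = 705699239/229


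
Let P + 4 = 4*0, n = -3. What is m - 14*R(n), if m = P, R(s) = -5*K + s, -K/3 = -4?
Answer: 878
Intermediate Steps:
K = 12 (K = -3*(-4) = 12)
R(s) = -60 + s (R(s) = -5*12 + s = -60 + s)
P = -4 (P = -4 + 4*0 = -4 + 0 = -4)
m = -4
m - 14*R(n) = -4 - 14*(-60 - 3) = -4 - 14*(-63) = -4 + 882 = 878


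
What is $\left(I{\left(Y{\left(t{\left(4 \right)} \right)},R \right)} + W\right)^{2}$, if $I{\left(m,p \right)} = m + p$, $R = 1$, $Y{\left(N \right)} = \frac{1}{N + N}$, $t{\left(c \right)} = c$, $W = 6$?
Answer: $\frac{3249}{64} \approx 50.766$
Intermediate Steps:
$Y{\left(N \right)} = \frac{1}{2 N}$
$\left(I{\left(Y{\left(t{\left(4 \right)} \right)},R \right)} + W\right)^{2} = \left(\left(\frac{1}{2 \cdot 4} + 1\right) + 6\right)^{2} = \left(\left(\frac{1}{2} \cdot \frac{1}{4} + 1\right) + 6\right)^{2} = \left(\left(\frac{1}{8} + 1\right) + 6\right)^{2} = \left(\frac{9}{8} + 6\right)^{2} = \left(\frac{57}{8}\right)^{2} = \frac{3249}{64}$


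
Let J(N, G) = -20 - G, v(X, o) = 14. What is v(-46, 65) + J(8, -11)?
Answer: 5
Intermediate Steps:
v(-46, 65) + J(8, -11) = 14 + (-20 - 1*(-11)) = 14 + (-20 + 11) = 14 - 9 = 5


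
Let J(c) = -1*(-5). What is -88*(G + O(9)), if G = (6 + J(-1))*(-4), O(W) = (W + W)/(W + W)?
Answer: 3784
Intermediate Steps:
O(W) = 1 (O(W) = (2*W)/((2*W)) = (2*W)*(1/(2*W)) = 1)
J(c) = 5
G = -44 (G = (6 + 5)*(-4) = 11*(-4) = -44)
-88*(G + O(9)) = -88*(-44 + 1) = -88*(-43) = 3784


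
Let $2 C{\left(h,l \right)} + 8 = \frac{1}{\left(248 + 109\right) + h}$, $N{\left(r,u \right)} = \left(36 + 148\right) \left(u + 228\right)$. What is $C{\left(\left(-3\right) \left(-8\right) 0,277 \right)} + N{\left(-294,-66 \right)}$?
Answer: $\frac{21280057}{714} \approx 29804.0$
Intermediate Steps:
$N{\left(r,u \right)} = 41952 + 184 u$ ($N{\left(r,u \right)} = 184 \left(228 + u\right) = 41952 + 184 u$)
$C{\left(h,l \right)} = -4 + \frac{1}{2 \left(357 + h\right)}$ ($C{\left(h,l \right)} = -4 + \frac{1}{2 \left(\left(248 + 109\right) + h\right)} = -4 + \frac{1}{2 \left(357 + h\right)}$)
$C{\left(\left(-3\right) \left(-8\right) 0,277 \right)} + N{\left(-294,-66 \right)} = \frac{-2855 - 8 \left(-3\right) \left(-8\right) 0}{2 \left(357 + \left(-3\right) \left(-8\right) 0\right)} + \left(41952 + 184 \left(-66\right)\right) = \frac{-2855 - 8 \cdot 24 \cdot 0}{2 \left(357 + 24 \cdot 0\right)} + \left(41952 - 12144\right) = \frac{-2855 - 0}{2 \left(357 + 0\right)} + 29808 = \frac{-2855 + 0}{2 \cdot 357} + 29808 = \frac{1}{2} \cdot \frac{1}{357} \left(-2855\right) + 29808 = - \frac{2855}{714} + 29808 = \frac{21280057}{714}$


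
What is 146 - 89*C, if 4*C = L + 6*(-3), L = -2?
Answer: 591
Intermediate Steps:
C = -5 (C = (-2 + 6*(-3))/4 = (-2 - 18)/4 = (¼)*(-20) = -5)
146 - 89*C = 146 - 89*(-5) = 146 + 445 = 591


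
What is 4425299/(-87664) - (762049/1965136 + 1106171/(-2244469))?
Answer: -608687068435021463/12083076578411768 ≈ -50.375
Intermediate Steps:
4425299/(-87664) - (762049/1965136 + 1106171/(-2244469)) = 4425299*(-1/87664) - (762049*(1/1965136) + 1106171*(-1/2244469)) = -4425299/87664 - (762049/1965136 - 1106171/2244469) = -4425299/87664 - 1*(-463381097275/4410686832784) = -4425299/87664 + 463381097275/4410686832784 = -608687068435021463/12083076578411768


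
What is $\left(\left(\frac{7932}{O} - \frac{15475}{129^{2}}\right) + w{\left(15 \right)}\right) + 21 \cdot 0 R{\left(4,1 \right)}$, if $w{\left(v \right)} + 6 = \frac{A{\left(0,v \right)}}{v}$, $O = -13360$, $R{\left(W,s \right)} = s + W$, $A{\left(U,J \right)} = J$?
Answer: $- \frac{362590303}{55580940} \approx -6.5236$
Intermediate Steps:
$R{\left(W,s \right)} = W + s$
$w{\left(v \right)} = -5$ ($w{\left(v \right)} = -6 + \frac{v}{v} = -6 + 1 = -5$)
$\left(\left(\frac{7932}{O} - \frac{15475}{129^{2}}\right) + w{\left(15 \right)}\right) + 21 \cdot 0 R{\left(4,1 \right)} = \left(\left(\frac{7932}{-13360} - \frac{15475}{129^{2}}\right) - 5\right) + 21 \cdot 0 \left(4 + 1\right) = \left(\left(7932 \left(- \frac{1}{13360}\right) - \frac{15475}{16641}\right) - 5\right) + 0 \cdot 5 = \left(\left(- \frac{1983}{3340} - \frac{15475}{16641}\right) - 5\right) + 0 = \left(- \frac{84685603}{55580940} - 5\right) + 0 = - \frac{362590303}{55580940} + 0 = - \frac{362590303}{55580940}$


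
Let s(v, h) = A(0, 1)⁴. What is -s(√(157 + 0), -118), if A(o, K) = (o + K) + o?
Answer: -1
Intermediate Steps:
A(o, K) = K + 2*o (A(o, K) = (K + o) + o = K + 2*o)
s(v, h) = 1 (s(v, h) = (1 + 2*0)⁴ = (1 + 0)⁴ = 1⁴ = 1)
-s(√(157 + 0), -118) = -1*1 = -1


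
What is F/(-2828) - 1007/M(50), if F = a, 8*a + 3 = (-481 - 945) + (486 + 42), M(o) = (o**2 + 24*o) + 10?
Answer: -26199/113120 ≈ -0.23160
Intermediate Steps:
M(o) = 10 + o**2 + 24*o
a = -901/8 (a = -3/8 + ((-481 - 945) + (486 + 42))/8 = -3/8 + (-1426 + 528)/8 = -3/8 + (1/8)*(-898) = -3/8 - 449/4 = -901/8 ≈ -112.63)
F = -901/8 ≈ -112.63
F/(-2828) - 1007/M(50) = -901/8/(-2828) - 1007/(10 + 50**2 + 24*50) = -901/8*(-1/2828) - 1007/(10 + 2500 + 1200) = 901/22624 - 1007/3710 = 901/22624 - 1007*1/3710 = 901/22624 - 19/70 = -26199/113120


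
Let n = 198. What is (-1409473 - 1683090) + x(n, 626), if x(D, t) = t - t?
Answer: -3092563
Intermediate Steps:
x(D, t) = 0
(-1409473 - 1683090) + x(n, 626) = (-1409473 - 1683090) + 0 = -3092563 + 0 = -3092563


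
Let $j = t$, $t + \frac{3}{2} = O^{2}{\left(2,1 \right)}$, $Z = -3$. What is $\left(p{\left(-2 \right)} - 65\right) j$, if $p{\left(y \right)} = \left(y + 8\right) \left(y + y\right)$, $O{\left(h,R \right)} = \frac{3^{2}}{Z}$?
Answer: $- \frac{1335}{2} \approx -667.5$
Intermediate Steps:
$O{\left(h,R \right)} = -3$ ($O{\left(h,R \right)} = \frac{3^{2}}{-3} = 9 \left(- \frac{1}{3}\right) = -3$)
$t = \frac{15}{2}$ ($t = - \frac{3}{2} + \left(-3\right)^{2} = - \frac{3}{2} + 9 = \frac{15}{2} \approx 7.5$)
$p{\left(y \right)} = 2 y \left(8 + y\right)$ ($p{\left(y \right)} = \left(8 + y\right) 2 y = 2 y \left(8 + y\right)$)
$j = \frac{15}{2} \approx 7.5$
$\left(p{\left(-2 \right)} - 65\right) j = \left(2 \left(-2\right) \left(8 - 2\right) - 65\right) \frac{15}{2} = \left(2 \left(-2\right) 6 - 65\right) \frac{15}{2} = \left(-24 - 65\right) \frac{15}{2} = \left(-89\right) \frac{15}{2} = - \frac{1335}{2}$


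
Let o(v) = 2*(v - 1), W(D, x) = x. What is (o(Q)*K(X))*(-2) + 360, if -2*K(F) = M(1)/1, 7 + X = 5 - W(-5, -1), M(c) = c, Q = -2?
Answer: 354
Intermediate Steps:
X = -1 (X = -7 + (5 - 1*(-1)) = -7 + (5 + 1) = -7 + 6 = -1)
o(v) = -2 + 2*v (o(v) = 2*(-1 + v) = -2 + 2*v)
K(F) = -½ (K(F) = -1/(2*1) = -1/2 = -½*1 = -½)
(o(Q)*K(X))*(-2) + 360 = ((-2 + 2*(-2))*(-½))*(-2) + 360 = ((-2 - 4)*(-½))*(-2) + 360 = -6*(-½)*(-2) + 360 = 3*(-2) + 360 = -6 + 360 = 354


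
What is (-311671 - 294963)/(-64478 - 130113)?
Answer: 606634/194591 ≈ 3.1175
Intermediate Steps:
(-311671 - 294963)/(-64478 - 130113) = -606634/(-194591) = -606634*(-1/194591) = 606634/194591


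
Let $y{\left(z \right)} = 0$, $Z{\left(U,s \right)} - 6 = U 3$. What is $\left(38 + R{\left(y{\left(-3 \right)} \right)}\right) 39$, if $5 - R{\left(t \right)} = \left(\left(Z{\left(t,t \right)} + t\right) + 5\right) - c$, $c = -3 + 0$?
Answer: $1131$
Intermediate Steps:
$Z{\left(U,s \right)} = 6 + 3 U$ ($Z{\left(U,s \right)} = 6 + U 3 = 6 + 3 U$)
$c = -3$
$R{\left(t \right)} = -9 - 4 t$ ($R{\left(t \right)} = 5 - \left(\left(\left(\left(6 + 3 t\right) + t\right) + 5\right) - -3\right) = 5 - \left(\left(\left(6 + 4 t\right) + 5\right) + 3\right) = 5 - \left(\left(11 + 4 t\right) + 3\right) = 5 - \left(14 + 4 t\right) = -9 - 4 t$)
$\left(38 + R{\left(y{\left(-3 \right)} \right)}\right) 39 = \left(38 - 9\right) 39 = 29 \cdot 39 = 1131$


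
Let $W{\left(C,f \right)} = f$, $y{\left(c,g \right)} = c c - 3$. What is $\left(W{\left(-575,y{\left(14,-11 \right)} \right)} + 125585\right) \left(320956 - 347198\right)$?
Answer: $-3300666276$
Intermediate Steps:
$y{\left(c,g \right)} = -3 + c^{2}$ ($y{\left(c,g \right)} = c^{2} - 3 = -3 + c^{2}$)
$\left(W{\left(-575,y{\left(14,-11 \right)} \right)} + 125585\right) \left(320956 - 347198\right) = \left(\left(-3 + 14^{2}\right) + 125585\right) \left(320956 - 347198\right) = \left(\left(-3 + 196\right) + 125585\right) \left(-26242\right) = \left(193 + 125585\right) \left(-26242\right) = 125778 \left(-26242\right) = -3300666276$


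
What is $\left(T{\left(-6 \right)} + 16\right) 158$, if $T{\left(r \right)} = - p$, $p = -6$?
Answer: $3476$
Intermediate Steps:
$T{\left(r \right)} = 6$ ($T{\left(r \right)} = \left(-1\right) \left(-6\right) = 6$)
$\left(T{\left(-6 \right)} + 16\right) 158 = \left(6 + 16\right) 158 = 22 \cdot 158 = 3476$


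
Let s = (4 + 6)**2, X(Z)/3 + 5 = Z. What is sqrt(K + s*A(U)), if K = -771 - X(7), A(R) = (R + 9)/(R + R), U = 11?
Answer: I*sqrt(83017)/11 ≈ 26.193*I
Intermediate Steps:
X(Z) = -15 + 3*Z
s = 100 (s = 10**2 = 100)
A(R) = (9 + R)/(2*R) (A(R) = (9 + R)/((2*R)) = (9 + R)*(1/(2*R)) = (9 + R)/(2*R))
K = -777 (K = -771 - (-15 + 3*7) = -771 - (-15 + 21) = -771 - 1*6 = -771 - 6 = -777)
sqrt(K + s*A(U)) = sqrt(-777 + 100*((1/2)*(9 + 11)/11)) = sqrt(-777 + 100*((1/2)*(1/11)*20)) = sqrt(-777 + 100*(10/11)) = sqrt(-777 + 1000/11) = sqrt(-7547/11) = I*sqrt(83017)/11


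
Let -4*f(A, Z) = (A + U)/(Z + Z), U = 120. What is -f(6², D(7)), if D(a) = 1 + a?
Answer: 39/16 ≈ 2.4375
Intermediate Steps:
f(A, Z) = -(120 + A)/(8*Z) (f(A, Z) = -(A + 120)/(4*(Z + Z)) = -(120 + A)/(4*(2*Z)) = -(120 + A)*1/(2*Z)/4 = -(120 + A)/(8*Z))
-f(6², D(7)) = -(-120 - 1*6²)/(8*(1 + 7)) = -(-120 - 1*36)/(8*8) = -(-120 - 36)/(8*8) = -(-156)/(8*8) = -1*(-39/16) = 39/16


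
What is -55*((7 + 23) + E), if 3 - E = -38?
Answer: -3905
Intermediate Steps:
E = 41 (E = 3 - 1*(-38) = 3 + 38 = 41)
-55*((7 + 23) + E) = -55*((7 + 23) + 41) = -55*(30 + 41) = -55*71 = -3905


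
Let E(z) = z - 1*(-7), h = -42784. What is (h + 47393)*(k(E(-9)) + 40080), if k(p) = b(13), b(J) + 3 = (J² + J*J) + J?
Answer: 186332652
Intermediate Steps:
b(J) = -3 + J + 2*J² (b(J) = -3 + ((J² + J*J) + J) = -3 + ((J² + J²) + J) = -3 + (2*J² + J) = -3 + (J + 2*J²) = -3 + J + 2*J²)
E(z) = 7 + z (E(z) = z + 7 = 7 + z)
k(p) = 348 (k(p) = -3 + 13 + 2*13² = -3 + 13 + 2*169 = -3 + 13 + 338 = 348)
(h + 47393)*(k(E(-9)) + 40080) = (-42784 + 47393)*(348 + 40080) = 4609*40428 = 186332652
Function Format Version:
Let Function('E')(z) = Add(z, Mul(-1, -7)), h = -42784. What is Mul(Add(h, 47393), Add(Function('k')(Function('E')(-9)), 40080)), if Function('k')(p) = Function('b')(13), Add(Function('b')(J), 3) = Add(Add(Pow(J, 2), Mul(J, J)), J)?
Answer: 186332652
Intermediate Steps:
Function('b')(J) = Add(-3, J, Mul(2, Pow(J, 2))) (Function('b')(J) = Add(-3, Add(Add(Pow(J, 2), Mul(J, J)), J)) = Add(-3, Add(Add(Pow(J, 2), Pow(J, 2)), J)) = Add(-3, Add(Mul(2, Pow(J, 2)), J)) = Add(-3, Add(J, Mul(2, Pow(J, 2)))) = Add(-3, J, Mul(2, Pow(J, 2))))
Function('E')(z) = Add(7, z) (Function('E')(z) = Add(z, 7) = Add(7, z))
Function('k')(p) = 348 (Function('k')(p) = Add(-3, 13, Mul(2, Pow(13, 2))) = Add(-3, 13, Mul(2, 169)) = Add(-3, 13, 338) = 348)
Mul(Add(h, 47393), Add(Function('k')(Function('E')(-9)), 40080)) = Mul(Add(-42784, 47393), Add(348, 40080)) = Mul(4609, 40428) = 186332652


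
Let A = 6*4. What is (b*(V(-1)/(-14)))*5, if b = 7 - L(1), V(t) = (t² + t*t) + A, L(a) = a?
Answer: -390/7 ≈ -55.714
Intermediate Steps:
A = 24
V(t) = 24 + 2*t² (V(t) = (t² + t*t) + 24 = (t² + t²) + 24 = 2*t² + 24 = 24 + 2*t²)
b = 6 (b = 7 - 1 = 6)
(b*(V(-1)/(-14)))*5 = (6*((24 + 2*(-1)²)/(-14)))*5 = (6*((24 + 2*1)*(-1/14)))*5 = (6*((24 + 2)*(-1/14)))*5 = (6*(26*(-1/14)))*5 = (6*(-13/7))*5 = -78/7*5 = -390/7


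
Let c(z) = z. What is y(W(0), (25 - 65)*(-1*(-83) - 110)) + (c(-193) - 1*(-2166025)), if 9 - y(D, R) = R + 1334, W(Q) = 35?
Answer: 2163427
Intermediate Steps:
y(D, R) = -1325 - R (y(D, R) = 9 - (R + 1334) = 9 - (1334 + R) = 9 + (-1334 - R) = -1325 - R)
y(W(0), (25 - 65)*(-1*(-83) - 110)) + (c(-193) - 1*(-2166025)) = (-1325 - (25 - 65)*(-1*(-83) - 110)) + (-193 - 1*(-2166025)) = (-1325 - (-40)*(83 - 110)) + (-193 + 2166025) = (-1325 - (-40)*(-27)) + 2165832 = (-1325 - 1*1080) + 2165832 = (-1325 - 1080) + 2165832 = -2405 + 2165832 = 2163427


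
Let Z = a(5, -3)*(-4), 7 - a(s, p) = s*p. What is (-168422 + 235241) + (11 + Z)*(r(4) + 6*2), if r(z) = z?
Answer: 65587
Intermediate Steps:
a(s, p) = 7 - p*s (a(s, p) = 7 - s*p = 7 - p*s)
Z = -88 (Z = (7 - 1*(-3)*5)*(-4) = (7 + 15)*(-4) = 22*(-4) = -88)
(-168422 + 235241) + (11 + Z)*(r(4) + 6*2) = (-168422 + 235241) + (11 - 88)*(4 + 6*2) = 66819 - 77*(4 + 12) = 66819 - 77*16 = 66819 - 1232 = 65587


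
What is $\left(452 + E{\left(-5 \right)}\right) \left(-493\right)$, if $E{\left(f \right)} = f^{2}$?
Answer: $-235161$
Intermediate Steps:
$\left(452 + E{\left(-5 \right)}\right) \left(-493\right) = \left(452 + \left(-5\right)^{2}\right) \left(-493\right) = \left(452 + 25\right) \left(-493\right) = 477 \left(-493\right) = -235161$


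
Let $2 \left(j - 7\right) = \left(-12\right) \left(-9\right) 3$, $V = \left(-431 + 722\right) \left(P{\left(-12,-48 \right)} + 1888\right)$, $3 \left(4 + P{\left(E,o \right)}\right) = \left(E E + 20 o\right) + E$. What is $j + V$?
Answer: $468097$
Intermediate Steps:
$P{\left(E,o \right)} = -4 + \frac{E}{3} + \frac{E^{2}}{3} + \frac{20 o}{3}$ ($P{\left(E,o \right)} = -4 + \frac{\left(E E + 20 o\right) + E}{3} = -4 + \frac{\left(E^{2} + 20 o\right) + E}{3} = -4 + \frac{E + E^{2} + 20 o}{3} = -4 + \left(\frac{E}{3} + \frac{E^{2}}{3} + \frac{20 o}{3}\right) = -4 + \frac{E}{3} + \frac{E^{2}}{3} + \frac{20 o}{3}$)
$V = 467928$ ($V = \left(-431 + 722\right) \left(\left(-4 + \frac{1}{3} \left(-12\right) + \frac{\left(-12\right)^{2}}{3} + \frac{20}{3} \left(-48\right)\right) + 1888\right) = 291 \left(\left(-4 - 4 + \frac{1}{3} \cdot 144 - 320\right) + 1888\right) = 291 \left(\left(-4 - 4 + 48 - 320\right) + 1888\right) = 291 \left(-280 + 1888\right) = 291 \cdot 1608 = 467928$)
$j = 169$ ($j = 7 + \frac{\left(-12\right) \left(-9\right) 3}{2} = 7 + \frac{108 \cdot 3}{2} = 7 + \frac{1}{2} \cdot 324 = 7 + 162 = 169$)
$j + V = 169 + 467928 = 468097$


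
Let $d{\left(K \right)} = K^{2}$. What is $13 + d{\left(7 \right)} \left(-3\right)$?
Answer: $-134$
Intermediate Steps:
$13 + d{\left(7 \right)} \left(-3\right) = 13 + 7^{2} \left(-3\right) = 13 + 49 \left(-3\right) = 13 - 147 = -134$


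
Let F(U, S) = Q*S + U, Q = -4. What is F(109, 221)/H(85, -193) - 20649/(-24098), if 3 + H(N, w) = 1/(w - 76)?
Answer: 2520257471/9735592 ≈ 258.87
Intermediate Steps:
F(U, S) = U - 4*S (F(U, S) = -4*S + U = U - 4*S)
H(N, w) = -3 + 1/(-76 + w) (H(N, w) = -3 + 1/(w - 76) = -3 + 1/(-76 + w))
F(109, 221)/H(85, -193) - 20649/(-24098) = (109 - 4*221)/(((229 - 3*(-193))/(-76 - 193))) - 20649/(-24098) = (109 - 884)/(((229 + 579)/(-269))) - 20649*(-1/24098) = -775/((-1/269*808)) + 20649/24098 = -775/(-808/269) + 20649/24098 = -775*(-269/808) + 20649/24098 = 208475/808 + 20649/24098 = 2520257471/9735592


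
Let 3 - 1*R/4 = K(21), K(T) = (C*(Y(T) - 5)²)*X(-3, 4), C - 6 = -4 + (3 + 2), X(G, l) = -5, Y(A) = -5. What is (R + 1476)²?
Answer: 239878144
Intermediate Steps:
C = 7 (C = 6 + (-4 + (3 + 2)) = 6 + (-4 + 5) = 6 + 1 = 7)
K(T) = -3500 (K(T) = (7*(-5 - 5)²)*(-5) = (7*(-10)²)*(-5) = (7*100)*(-5) = 700*(-5) = -3500)
R = 14012 (R = 12 - 4*(-3500) = 12 + 14000 = 14012)
(R + 1476)² = (14012 + 1476)² = 15488² = 239878144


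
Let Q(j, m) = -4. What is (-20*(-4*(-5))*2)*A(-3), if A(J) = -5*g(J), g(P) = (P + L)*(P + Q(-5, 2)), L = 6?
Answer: -84000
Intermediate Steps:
g(P) = (-4 + P)*(6 + P) (g(P) = (P + 6)*(P - 4) = (6 + P)*(-4 + P) = (-4 + P)*(6 + P))
A(J) = 120 - 10*J - 5*J² (A(J) = -5*(-24 + J² + 2*J) = 120 - 10*J - 5*J²)
(-20*(-4*(-5))*2)*A(-3) = (-20*(-4*(-5))*2)*(120 - 10*(-3) - 5*(-3)²) = (-400*2)*(120 + 30 - 5*9) = (-20*40)*(120 + 30 - 45) = -800*105 = -84000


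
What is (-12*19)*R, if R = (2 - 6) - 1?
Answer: 1140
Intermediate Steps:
R = -5 (R = -4 - 1 = -5)
(-12*19)*R = -12*19*(-5) = -228*(-5) = 1140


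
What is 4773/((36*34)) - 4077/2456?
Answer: 140255/62628 ≈ 2.2395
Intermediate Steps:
4773/((36*34)) - 4077/2456 = 4773/1224 - 4077*1/2456 = 4773*(1/1224) - 4077/2456 = 1591/408 - 4077/2456 = 140255/62628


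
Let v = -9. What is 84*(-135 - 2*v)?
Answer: -9828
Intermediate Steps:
84*(-135 - 2*v) = 84*(-135 - 2*(-9)) = 84*(-135 + 18) = 84*(-117) = -9828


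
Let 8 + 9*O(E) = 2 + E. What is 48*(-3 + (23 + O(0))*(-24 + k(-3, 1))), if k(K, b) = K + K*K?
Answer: -19440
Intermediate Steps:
k(K, b) = K + K²
O(E) = -⅔ + E/9 (O(E) = -8/9 + (2 + E)/9 = -8/9 + (2/9 + E/9) = -⅔ + E/9)
48*(-3 + (23 + O(0))*(-24 + k(-3, 1))) = 48*(-3 + (23 + (-⅔ + (⅑)*0))*(-24 - 3*(1 - 3))) = 48*(-3 + (23 + (-⅔ + 0))*(-24 - 3*(-2))) = 48*(-3 + (23 - ⅔)*(-24 + 6)) = 48*(-3 + (67/3)*(-18)) = 48*(-3 - 402) = 48*(-405) = -19440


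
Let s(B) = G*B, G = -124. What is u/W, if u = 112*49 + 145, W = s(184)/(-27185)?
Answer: 153133105/22816 ≈ 6711.7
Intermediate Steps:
s(B) = -124*B
W = 22816/27185 (W = -124*184/(-27185) = -22816*(-1/27185) = 22816/27185 ≈ 0.83929)
u = 5633 (u = 5488 + 145 = 5633)
u/W = 5633/(22816/27185) = 5633*(27185/22816) = 153133105/22816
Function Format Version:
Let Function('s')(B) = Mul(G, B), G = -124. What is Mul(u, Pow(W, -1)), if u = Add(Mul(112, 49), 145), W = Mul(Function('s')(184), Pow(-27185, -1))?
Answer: Rational(153133105, 22816) ≈ 6711.7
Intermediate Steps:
Function('s')(B) = Mul(-124, B)
W = Rational(22816, 27185) (W = Mul(Mul(-124, 184), Pow(-27185, -1)) = Mul(-22816, Rational(-1, 27185)) = Rational(22816, 27185) ≈ 0.83929)
u = 5633 (u = Add(5488, 145) = 5633)
Mul(u, Pow(W, -1)) = Mul(5633, Pow(Rational(22816, 27185), -1)) = Mul(5633, Rational(27185, 22816)) = Rational(153133105, 22816)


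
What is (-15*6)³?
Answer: -729000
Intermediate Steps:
(-15*6)³ = (-90)³ = -729000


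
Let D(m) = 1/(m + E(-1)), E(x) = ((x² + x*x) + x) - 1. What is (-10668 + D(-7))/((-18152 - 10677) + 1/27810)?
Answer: 2076767370/5612141423 ≈ 0.37005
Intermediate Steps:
E(x) = -1 + x + 2*x² (E(x) = ((x² + x²) + x) - 1 = (2*x² + x) - 1 = (x + 2*x²) - 1 = -1 + x + 2*x²)
D(m) = 1/m (D(m) = 1/(m + (-1 - 1 + 2*(-1)²)) = 1/(m + (-1 - 1 + 2*1)) = 1/(m + (-1 - 1 + 2)) = 1/(m + 0) = 1/m)
(-10668 + D(-7))/((-18152 - 10677) + 1/27810) = (-10668 + 1/(-7))/((-18152 - 10677) + 1/27810) = (-10668 - ⅐)/(-28829 + 1/27810) = -74677/(7*(-801734489/27810)) = -74677/7*(-27810/801734489) = 2076767370/5612141423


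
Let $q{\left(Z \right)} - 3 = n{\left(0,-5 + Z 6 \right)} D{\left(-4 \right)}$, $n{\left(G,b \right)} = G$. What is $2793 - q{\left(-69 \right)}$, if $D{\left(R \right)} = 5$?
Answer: $2790$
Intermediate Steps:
$q{\left(Z \right)} = 3$ ($q{\left(Z \right)} = 3 + 0 \cdot 5 = 3 + 0 = 3$)
$2793 - q{\left(-69 \right)} = 2793 - 3 = 2790$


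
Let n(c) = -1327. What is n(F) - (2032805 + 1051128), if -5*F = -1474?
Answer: -3085260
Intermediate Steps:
F = 1474/5 (F = -1/5*(-1474) = 1474/5 ≈ 294.80)
n(F) - (2032805 + 1051128) = -1327 - (2032805 + 1051128) = -1327 - 1*3083933 = -1327 - 3083933 = -3085260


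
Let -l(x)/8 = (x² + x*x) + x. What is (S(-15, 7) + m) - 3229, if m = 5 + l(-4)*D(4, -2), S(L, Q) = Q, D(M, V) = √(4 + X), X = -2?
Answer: -3217 - 224*√2 ≈ -3533.8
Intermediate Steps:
D(M, V) = √2 (D(M, V) = √(4 - 2) = √2)
l(x) = -16*x² - 8*x (l(x) = -8*((x² + x*x) + x) = -8*((x² + x²) + x) = -8*(2*x² + x) = -8*(x + 2*x²) = -16*x² - 8*x)
m = 5 - 224*√2 (m = 5 + (-8*(-4)*(1 + 2*(-4)))*√2 = 5 + (-8*(-4)*(1 - 8))*√2 = 5 + (-8*(-4)*(-7))*√2 = 5 - 224*√2 ≈ -311.78)
(S(-15, 7) + m) - 3229 = (7 + (5 - 224*√2)) - 3229 = (12 - 224*√2) - 3229 = -3217 - 224*√2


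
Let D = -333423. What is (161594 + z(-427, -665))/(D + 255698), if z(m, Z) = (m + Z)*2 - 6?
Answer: -159404/77725 ≈ -2.0509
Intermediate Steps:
z(m, Z) = -6 + 2*Z + 2*m (z(m, Z) = (Z + m)*2 - 6 = (2*Z + 2*m) - 6 = -6 + 2*Z + 2*m)
(161594 + z(-427, -665))/(D + 255698) = (161594 + (-6 + 2*(-665) + 2*(-427)))/(-333423 + 255698) = (161594 + (-6 - 1330 - 854))/(-77725) = (161594 - 2190)*(-1/77725) = 159404*(-1/77725) = -159404/77725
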